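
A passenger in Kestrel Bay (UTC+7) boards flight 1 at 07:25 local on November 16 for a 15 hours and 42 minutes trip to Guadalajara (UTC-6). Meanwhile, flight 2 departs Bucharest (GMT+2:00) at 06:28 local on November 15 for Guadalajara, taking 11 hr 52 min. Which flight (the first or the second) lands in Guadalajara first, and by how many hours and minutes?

the second, by 23 hours 47 minutes

Flight 1 in UTC: 07:25 − 7:00 = 00:25 on Nov 16.
+15 hours and 42 minutes → arrive 16:07 UTC on Nov 16.
Flight 2 in UTC: 06:28 − 2:00 = 04:28 on Nov 15.
+11 hours 52 minutes → arrive 16:20 UTC on Nov 15.
Flight 2 lands earlier by 23 hours 47 minutes.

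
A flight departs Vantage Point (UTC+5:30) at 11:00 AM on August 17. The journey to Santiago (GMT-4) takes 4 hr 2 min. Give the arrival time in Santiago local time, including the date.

Santiago is 9:30 behind Vantage Point.
After 4 hours 2 minutes it is 3:02 PM in Vantage Point.
Shift by the zone difference: 3:02 PM − 9:30 = 5:32 AM on Aug 17 in Santiago.

5:32 AM on Aug 17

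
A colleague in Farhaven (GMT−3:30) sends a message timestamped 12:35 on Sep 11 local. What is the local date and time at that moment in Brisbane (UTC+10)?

02:05 on Sep 12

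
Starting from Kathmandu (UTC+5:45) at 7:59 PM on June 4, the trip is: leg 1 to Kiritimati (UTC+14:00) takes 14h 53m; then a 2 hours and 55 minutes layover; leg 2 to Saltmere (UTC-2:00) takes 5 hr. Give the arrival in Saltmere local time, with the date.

11:02 AM on Jun 5

Convert departure to UTC: 7:59 PM − 5:45 = 2:14 PM UTC on Jun 4.
Add 14 hours 53 minutes leg 1 → 5:07 AM UTC (Jun 5).
Add 2 hours and 55 minutes layover in Kiritimati → 8:02 AM UTC.
Add 5 hours leg 2 → 1:02 PM UTC.
Saltmere is UTC−2:00, so local arrival = 1:02 PM − 2:00 = 11:02 AM on Jun 5.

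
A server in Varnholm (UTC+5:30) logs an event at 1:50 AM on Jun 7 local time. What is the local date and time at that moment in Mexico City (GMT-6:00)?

2:20 PM on Jun 6

In UTC: 1:50 AM − 5:30 = 8:20 PM on Jun 6.
Mexico City is UTC−6:00: 8:20 PM − 6:00 = 2:20 PM on Jun 6.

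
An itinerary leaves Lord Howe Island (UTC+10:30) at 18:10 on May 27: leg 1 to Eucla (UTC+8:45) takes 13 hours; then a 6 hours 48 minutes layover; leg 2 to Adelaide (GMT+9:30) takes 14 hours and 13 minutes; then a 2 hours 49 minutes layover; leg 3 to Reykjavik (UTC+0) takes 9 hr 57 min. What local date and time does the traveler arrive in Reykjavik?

06:27 on May 29

Convert departure to UTC: 18:10 − 10:30 = 07:40 UTC on May 27.
Add 13 hours leg 1 → 20:40 UTC.
Add 6 hours 48 minutes layover in Eucla → 03:28 UTC (May 28).
Add 14 hours and 13 minutes leg 2 → 17:41 UTC.
Add 2 hours and 49 minutes layover in Adelaide → 20:30 UTC.
Add 9 hours 57 minutes leg 3 → 06:27 UTC (May 29).
Reykjavik is UTC+0, so local arrival is the same: 06:27 on May 29.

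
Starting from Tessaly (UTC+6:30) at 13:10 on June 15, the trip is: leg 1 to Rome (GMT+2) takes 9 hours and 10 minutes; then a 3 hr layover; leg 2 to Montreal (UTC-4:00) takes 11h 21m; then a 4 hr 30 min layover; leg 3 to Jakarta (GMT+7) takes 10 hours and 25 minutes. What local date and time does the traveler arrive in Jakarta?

Convert departure to UTC: 13:10 − 6:30 = 06:40 UTC on Jun 15.
Add 9 hours and 10 minutes leg 1 → 15:50 UTC.
Add 3 hours layover in Rome → 18:50 UTC.
Add 11 hours 21 minutes leg 2 → 06:11 UTC (Jun 16).
Add 4 hours and 30 minutes layover in Montreal → 10:41 UTC.
Add 10 hours and 25 minutes leg 3 → 21:06 UTC.
Jakarta is UTC+7:00, so local arrival = 21:06 + 7:00 = 04:06 on Jun 17.

04:06 on June 17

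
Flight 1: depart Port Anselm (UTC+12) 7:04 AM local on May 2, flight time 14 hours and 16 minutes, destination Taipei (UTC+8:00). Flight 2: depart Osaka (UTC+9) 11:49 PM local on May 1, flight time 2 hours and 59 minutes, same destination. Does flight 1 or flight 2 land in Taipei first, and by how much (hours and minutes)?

the second, by 15 hours 32 minutes

Flight 1 in UTC: 7:04 AM − 12:00 = 7:04 PM on May 1.
+14 hours 16 minutes → arrive 9:20 AM UTC on May 2.
Flight 2 in UTC: 11:49 PM − 9:00 = 2:49 PM on May 1.
+2 hours 59 minutes → arrive 5:48 PM UTC on May 1.
Flight 2 lands earlier by 15 hours 32 minutes.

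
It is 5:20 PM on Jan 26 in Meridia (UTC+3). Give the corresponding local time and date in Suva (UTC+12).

2:20 AM on January 27

In UTC: 5:20 PM − 3:00 = 2:20 PM on Jan 26.
Suva is UTC+12:00: 2:20 PM + 12:00 = 2:20 AM on Jan 27.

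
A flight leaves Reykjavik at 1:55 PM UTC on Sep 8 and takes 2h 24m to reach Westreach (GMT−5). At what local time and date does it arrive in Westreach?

Departure is given in UTC: 1:55 PM on Sep 8.
Add 2 hours and 24 minutes → 4:19 PM UTC.
Westreach is UTC−5:00: 4:19 PM − 5:00 = 11:19 AM on Sep 8.

11:19 AM on Sep 8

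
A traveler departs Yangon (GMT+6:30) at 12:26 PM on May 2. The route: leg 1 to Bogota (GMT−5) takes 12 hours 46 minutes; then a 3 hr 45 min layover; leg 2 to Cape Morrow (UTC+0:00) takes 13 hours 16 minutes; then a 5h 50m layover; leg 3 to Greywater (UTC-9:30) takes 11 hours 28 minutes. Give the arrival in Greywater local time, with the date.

Convert departure to UTC: 12:26 PM − 6:30 = 5:56 AM UTC on May 2.
Add 12 hours and 46 minutes leg 1 → 6:42 PM UTC.
Add 3 hours and 45 minutes layover in Bogota → 10:27 PM UTC.
Add 13 hours and 16 minutes leg 2 → 11:43 AM UTC (May 3).
Add 5 hours and 50 minutes layover in Cape Morrow → 5:33 PM UTC.
Add 11 hours and 28 minutes leg 3 → 5:01 AM UTC (May 4).
Greywater is UTC−9:30, so local arrival = 5:01 AM − 9:30 = 7:31 PM on May 3.

7:31 PM on May 3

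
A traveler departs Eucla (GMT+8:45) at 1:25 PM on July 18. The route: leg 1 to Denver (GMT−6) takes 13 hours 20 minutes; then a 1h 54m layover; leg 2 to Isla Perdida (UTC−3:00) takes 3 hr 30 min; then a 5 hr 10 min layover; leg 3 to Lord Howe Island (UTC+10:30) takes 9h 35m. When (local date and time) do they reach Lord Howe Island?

Convert departure to UTC: 1:25 PM − 8:45 = 4:40 AM UTC on Jul 18.
Add 13 hours and 20 minutes leg 1 → 6:00 PM UTC.
Add 1 hour and 54 minutes layover in Denver → 7:54 PM UTC.
Add 3 hours 30 minutes leg 2 → 11:24 PM UTC.
Add 5 hours and 10 minutes layover in Isla Perdida → 4:34 AM UTC (Jul 19).
Add 9 hours 35 minutes leg 3 → 2:09 PM UTC.
Lord Howe Island is UTC+10:30, so local arrival = 2:09 PM + 10:30 = 12:39 AM on Jul 20.

12:39 AM on July 20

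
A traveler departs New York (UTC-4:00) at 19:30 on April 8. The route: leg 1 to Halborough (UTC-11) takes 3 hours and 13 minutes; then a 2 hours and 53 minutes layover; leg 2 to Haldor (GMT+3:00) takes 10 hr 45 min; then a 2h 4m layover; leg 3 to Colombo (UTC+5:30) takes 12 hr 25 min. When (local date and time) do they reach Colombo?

12:20 on April 10

Convert departure to UTC: 19:30 + 4:00 = 23:30 UTC on Apr 8.
Add 3 hours and 13 minutes leg 1 → 02:43 UTC (Apr 9).
Add 2 hours and 53 minutes layover in Halborough → 05:36 UTC.
Add 10 hours 45 minutes leg 2 → 16:21 UTC.
Add 2 hours and 4 minutes layover in Haldor → 18:25 UTC.
Add 12 hours and 25 minutes leg 3 → 06:50 UTC (Apr 10).
Colombo is UTC+5:30, so local arrival = 06:50 + 5:30 = 12:20 on Apr 10.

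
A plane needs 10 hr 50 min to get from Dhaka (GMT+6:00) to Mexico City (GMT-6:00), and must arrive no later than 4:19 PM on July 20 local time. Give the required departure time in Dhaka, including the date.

5:29 PM on Jul 20

Target arrival in UTC: 4:19 PM + 6:00 = 10:19 PM on Jul 20.
Subtract 10 hours 50 minutes → departure 11:29 AM UTC on Jul 20.
Dhaka is UTC+6:00: 11:29 AM + 6:00 = 5:29 PM on Jul 20.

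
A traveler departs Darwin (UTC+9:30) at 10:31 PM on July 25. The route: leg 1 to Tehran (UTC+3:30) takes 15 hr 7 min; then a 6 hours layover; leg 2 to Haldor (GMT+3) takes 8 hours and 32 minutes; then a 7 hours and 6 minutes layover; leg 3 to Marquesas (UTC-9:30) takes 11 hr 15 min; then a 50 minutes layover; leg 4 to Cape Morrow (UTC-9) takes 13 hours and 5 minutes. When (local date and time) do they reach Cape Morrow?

5:56 PM on Jul 27

Convert departure to UTC: 10:31 PM − 9:30 = 1:01 PM UTC on Jul 25.
Add 15 hours and 7 minutes leg 1 → 4:08 AM UTC (Jul 26).
Add 6 hours layover in Tehran → 10:08 AM UTC.
Add 8 hours 32 minutes leg 2 → 6:40 PM UTC.
Add 7 hours 6 minutes layover in Haldor → 1:46 AM UTC (Jul 27).
Add 11 hours 15 minutes leg 3 → 1:01 PM UTC.
Add 50 minutes layover in Marquesas → 1:51 PM UTC.
Add 13 hours 5 minutes leg 4 → 2:56 AM UTC (Jul 28).
Cape Morrow is UTC−9:00, so local arrival = 2:56 AM − 9:00 = 5:56 PM on Jul 27.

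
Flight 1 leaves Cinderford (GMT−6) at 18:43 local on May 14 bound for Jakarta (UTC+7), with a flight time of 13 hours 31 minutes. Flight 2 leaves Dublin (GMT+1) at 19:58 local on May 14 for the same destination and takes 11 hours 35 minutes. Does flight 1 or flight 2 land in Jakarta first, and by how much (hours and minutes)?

the second, by 7 hours 41 minutes

Flight 1 in UTC: 18:43 + 6:00 = 00:43 on May 15.
+13 hours 31 minutes → arrive 14:14 UTC on May 15.
Flight 2 in UTC: 19:58 − 1:00 = 18:58 on May 14.
+11 hours 35 minutes → arrive 06:33 UTC on May 15.
Flight 2 lands earlier by 7 hours 41 minutes.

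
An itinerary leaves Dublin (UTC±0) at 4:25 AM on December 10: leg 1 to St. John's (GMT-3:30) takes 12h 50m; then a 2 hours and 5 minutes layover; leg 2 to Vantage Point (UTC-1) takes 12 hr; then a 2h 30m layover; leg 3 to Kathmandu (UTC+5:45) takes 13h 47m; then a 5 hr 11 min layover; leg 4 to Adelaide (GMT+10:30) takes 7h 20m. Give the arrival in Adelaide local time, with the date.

10:38 PM on December 12

Dublin is at UTC+0, so departure is already 4:25 AM UTC on Dec 10.
Add 12 hours 50 minutes leg 1 → 5:15 PM UTC.
Add 2 hours 5 minutes layover in St. John's → 7:20 PM UTC.
Add 12 hours leg 2 → 7:20 AM UTC (Dec 11).
Add 2 hours 30 minutes layover in Vantage Point → 9:50 AM UTC.
Add 13 hours 47 minutes leg 3 → 11:37 PM UTC.
Add 5 hours and 11 minutes layover in Kathmandu → 4:48 AM UTC (Dec 12).
Add 7 hours and 20 minutes leg 4 → 12:08 PM UTC.
Adelaide is UTC+10:30, so local arrival = 12:08 PM + 10:30 = 10:38 PM on Dec 12.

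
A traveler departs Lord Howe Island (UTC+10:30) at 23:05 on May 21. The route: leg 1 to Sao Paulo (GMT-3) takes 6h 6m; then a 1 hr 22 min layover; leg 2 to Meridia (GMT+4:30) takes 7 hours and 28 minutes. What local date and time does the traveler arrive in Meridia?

Convert departure to UTC: 23:05 − 10:30 = 12:35 UTC on May 21.
Add 6 hours 6 minutes leg 1 → 18:41 UTC.
Add 1 hour and 22 minutes layover in Sao Paulo → 20:03 UTC.
Add 7 hours 28 minutes leg 2 → 03:31 UTC (May 22).
Meridia is UTC+4:30, so local arrival = 03:31 + 4:30 = 08:01 on May 22.

08:01 on May 22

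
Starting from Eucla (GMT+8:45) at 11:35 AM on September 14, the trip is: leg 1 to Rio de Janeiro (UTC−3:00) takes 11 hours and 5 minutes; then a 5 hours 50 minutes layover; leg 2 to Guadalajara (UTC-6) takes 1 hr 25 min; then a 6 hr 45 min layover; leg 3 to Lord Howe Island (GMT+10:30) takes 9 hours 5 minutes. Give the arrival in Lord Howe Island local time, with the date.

Convert departure to UTC: 11:35 AM − 8:45 = 2:50 AM UTC on Sep 14.
Add 11 hours 5 minutes leg 1 → 1:55 PM UTC.
Add 5 hours 50 minutes layover in Rio de Janeiro → 7:45 PM UTC.
Add 1 hour and 25 minutes leg 2 → 9:10 PM UTC.
Add 6 hours and 45 minutes layover in Guadalajara → 3:55 AM UTC (Sep 15).
Add 9 hours and 5 minutes leg 3 → 1:00 PM UTC.
Lord Howe Island is UTC+10:30, so local arrival = 1:00 PM + 10:30 = 11:30 PM on Sep 15.

11:30 PM on Sep 15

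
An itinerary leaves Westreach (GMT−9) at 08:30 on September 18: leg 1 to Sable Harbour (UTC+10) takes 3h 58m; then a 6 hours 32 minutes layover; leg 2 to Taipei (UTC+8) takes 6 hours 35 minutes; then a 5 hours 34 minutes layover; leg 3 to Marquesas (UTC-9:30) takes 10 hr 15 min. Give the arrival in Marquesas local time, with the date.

Convert departure to UTC: 08:30 + 9:00 = 17:30 UTC on Sep 18.
Add 3 hours 58 minutes leg 1 → 21:28 UTC.
Add 6 hours and 32 minutes layover in Sable Harbour → 04:00 UTC (Sep 19).
Add 6 hours and 35 minutes leg 2 → 10:35 UTC.
Add 5 hours and 34 minutes layover in Taipei → 16:09 UTC.
Add 10 hours and 15 minutes leg 3 → 02:24 UTC (Sep 20).
Marquesas is UTC−9:30, so local arrival = 02:24 − 9:30 = 16:54 on Sep 19.

16:54 on September 19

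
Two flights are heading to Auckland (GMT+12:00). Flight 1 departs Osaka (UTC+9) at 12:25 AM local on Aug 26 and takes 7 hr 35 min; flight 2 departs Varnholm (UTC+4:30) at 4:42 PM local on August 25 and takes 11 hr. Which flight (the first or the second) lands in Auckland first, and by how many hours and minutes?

the first, by 12 minutes

Flight 1 in UTC: 12:25 AM − 9:00 = 3:25 PM on Aug 25.
+7 hours and 35 minutes → arrive 11:00 PM UTC on Aug 25.
Flight 2 in UTC: 4:42 PM − 4:30 = 12:12 PM on Aug 25.
+11 hours → arrive 11:12 PM UTC on Aug 25.
Flight 1 lands earlier by 12 minutes.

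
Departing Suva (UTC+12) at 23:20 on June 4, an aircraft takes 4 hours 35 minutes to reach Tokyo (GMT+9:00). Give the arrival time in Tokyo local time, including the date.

Convert departure to UTC: 23:20 − 12:00 = 11:20 UTC on Jun 4.
Add 4 hours 35 minutes travel time → 15:55 UTC.
Tokyo is UTC+9:00, so local arrival = 15:55 + 9:00 = 00:55 on Jun 5.

00:55 on June 5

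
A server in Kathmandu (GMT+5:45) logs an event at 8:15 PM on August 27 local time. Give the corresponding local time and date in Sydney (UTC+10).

12:30 AM on August 28

In UTC: 8:15 PM − 5:45 = 2:30 PM on Aug 27.
Sydney is UTC+10:00: 2:30 PM + 10:00 = 12:30 AM on Aug 28.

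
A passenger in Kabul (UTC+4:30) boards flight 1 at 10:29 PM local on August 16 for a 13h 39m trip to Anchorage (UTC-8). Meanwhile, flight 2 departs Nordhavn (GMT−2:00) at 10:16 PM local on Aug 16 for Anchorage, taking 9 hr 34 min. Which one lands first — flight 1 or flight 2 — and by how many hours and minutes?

the first, by 2 hours 12 minutes

Flight 1 in UTC: 10:29 PM − 4:30 = 5:59 PM on Aug 16.
+13 hours 39 minutes → arrive 7:38 AM UTC on Aug 17.
Flight 2 in UTC: 10:16 PM + 2:00 = 12:16 AM on Aug 17.
+9 hours and 34 minutes → arrive 9:50 AM UTC on Aug 17.
Flight 1 lands earlier by 2 hours 12 minutes.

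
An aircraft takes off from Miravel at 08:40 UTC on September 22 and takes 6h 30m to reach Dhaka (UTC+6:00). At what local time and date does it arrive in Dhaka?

Departure is given in UTC: 08:40 on Sep 22.
Add 6 hours 30 minutes → 15:10 UTC.
Dhaka is UTC+6:00: 15:10 + 6:00 = 21:10 on Sep 22.

21:10 on Sep 22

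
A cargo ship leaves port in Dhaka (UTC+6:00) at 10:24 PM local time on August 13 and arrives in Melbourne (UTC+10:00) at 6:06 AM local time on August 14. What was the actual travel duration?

Melbourne is 4:00 ahead of Dhaka.
Clock-face elapsed time (ignoring zones) is 7 hours 42 minutes.
Actual elapsed = 7 hours 42 minutes − 4:00 = 3 hours 42 minutes.

3 hours 42 minutes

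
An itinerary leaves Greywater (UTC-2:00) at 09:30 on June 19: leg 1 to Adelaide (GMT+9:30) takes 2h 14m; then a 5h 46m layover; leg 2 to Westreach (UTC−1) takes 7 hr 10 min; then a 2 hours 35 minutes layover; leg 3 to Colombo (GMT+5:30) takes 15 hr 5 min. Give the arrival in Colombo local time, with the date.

01:50 on June 21

Convert departure to UTC: 09:30 + 2:00 = 11:30 UTC on Jun 19.
Add 2 hours and 14 minutes leg 1 → 13:44 UTC.
Add 5 hours 46 minutes layover in Adelaide → 19:30 UTC.
Add 7 hours and 10 minutes leg 2 → 02:40 UTC (Jun 20).
Add 2 hours and 35 minutes layover in Westreach → 05:15 UTC.
Add 15 hours 5 minutes leg 3 → 20:20 UTC.
Colombo is UTC+5:30, so local arrival = 20:20 + 5:30 = 01:50 on Jun 21.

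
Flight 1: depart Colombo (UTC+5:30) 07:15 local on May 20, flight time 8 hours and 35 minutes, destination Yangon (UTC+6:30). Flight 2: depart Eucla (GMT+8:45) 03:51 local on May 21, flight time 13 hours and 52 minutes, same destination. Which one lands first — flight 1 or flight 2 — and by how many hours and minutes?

the first, by 22 hours 38 minutes

Flight 1 in UTC: 07:15 − 5:30 = 01:45 on May 20.
+8 hours and 35 minutes → arrive 10:20 UTC on May 20.
Flight 2 in UTC: 03:51 − 8:45 = 19:06 on May 20.
+13 hours and 52 minutes → arrive 08:58 UTC on May 21.
Flight 1 lands earlier by 22 hours 38 minutes.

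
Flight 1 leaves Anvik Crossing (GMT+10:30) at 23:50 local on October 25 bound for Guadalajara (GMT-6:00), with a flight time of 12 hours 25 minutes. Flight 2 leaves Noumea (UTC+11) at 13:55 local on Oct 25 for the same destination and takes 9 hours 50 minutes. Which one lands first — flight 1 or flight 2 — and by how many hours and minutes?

the second, by 13 hours

Flight 1 in UTC: 23:50 − 10:30 = 13:20 on Oct 25.
+12 hours and 25 minutes → arrive 01:45 UTC on Oct 26.
Flight 2 in UTC: 13:55 − 11:00 = 02:55 on Oct 25.
+9 hours and 50 minutes → arrive 12:45 UTC on Oct 25.
Flight 2 lands earlier by 13 hours.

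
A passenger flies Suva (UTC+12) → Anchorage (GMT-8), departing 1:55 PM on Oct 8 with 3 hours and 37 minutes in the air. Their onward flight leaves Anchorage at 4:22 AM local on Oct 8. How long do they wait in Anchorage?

6 hours 50 minutes

Convert departure to UTC: 1:55 PM − 12:00 = 1:55 AM UTC on Oct 8.
Add 3 hours and 37 minutes flight time → 5:32 AM UTC.
Anchorage is UTC−8:00, so local arrival = 5:32 AM − 8:00 = 9:32 PM on Oct 7.
Layover = 4:22 AM − 9:32 PM (+1 day) = 6 hours 50 minutes.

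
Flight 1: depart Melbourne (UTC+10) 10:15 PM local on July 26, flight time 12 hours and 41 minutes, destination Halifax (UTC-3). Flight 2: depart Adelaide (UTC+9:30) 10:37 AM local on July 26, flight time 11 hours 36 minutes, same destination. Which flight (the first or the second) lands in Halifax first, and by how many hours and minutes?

the second, by 12 hours 13 minutes

Flight 1 in UTC: 10:15 PM − 10:00 = 12:15 PM on Jul 26.
+12 hours 41 minutes → arrive 12:56 AM UTC on Jul 27.
Flight 2 in UTC: 10:37 AM − 9:30 = 1:07 AM on Jul 26.
+11 hours 36 minutes → arrive 12:43 PM UTC on Jul 26.
Flight 2 lands earlier by 12 hours 13 minutes.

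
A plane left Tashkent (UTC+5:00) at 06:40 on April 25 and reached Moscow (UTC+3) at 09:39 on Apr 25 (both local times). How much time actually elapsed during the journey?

4 hours 59 minutes

Moscow is 2:00 behind Tashkent.
Clock-face elapsed time (ignoring zones) is 2 hours 59 minutes.
Actual elapsed = 2 hours 59 minutes + 2:00 = 4 hours 59 minutes.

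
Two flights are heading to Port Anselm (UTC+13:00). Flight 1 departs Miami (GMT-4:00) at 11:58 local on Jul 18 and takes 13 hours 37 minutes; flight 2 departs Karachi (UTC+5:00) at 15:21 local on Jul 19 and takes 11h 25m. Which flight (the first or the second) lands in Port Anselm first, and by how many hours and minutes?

Flight 1 in UTC: 11:58 + 4:00 = 15:58 on Jul 18.
+13 hours and 37 minutes → arrive 05:35 UTC on Jul 19.
Flight 2 in UTC: 15:21 − 5:00 = 10:21 on Jul 19.
+11 hours and 25 minutes → arrive 21:46 UTC on Jul 19.
Flight 1 lands earlier by 16 hours 11 minutes.

the first, by 16 hours 11 minutes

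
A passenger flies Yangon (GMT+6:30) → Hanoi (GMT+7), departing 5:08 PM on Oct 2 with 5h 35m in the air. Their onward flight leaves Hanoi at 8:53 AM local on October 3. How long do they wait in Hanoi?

9 hours 40 minutes

Convert departure to UTC: 5:08 PM − 6:30 = 10:38 AM UTC on Oct 2.
Add 5 hours and 35 minutes flight time → 4:13 PM UTC.
Hanoi is UTC+7:00, so local arrival = 4:13 PM + 7:00 = 11:13 PM on Oct 2.
Layover = 8:53 AM − 11:13 PM (+1 day) = 9 hours 40 minutes.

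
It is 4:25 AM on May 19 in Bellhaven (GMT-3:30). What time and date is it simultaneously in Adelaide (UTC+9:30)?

5:25 PM on May 19

Adelaide is 13:00 ahead of Bellhaven.
Shift by the zone difference: 4:25 AM + 13:00 = 5:25 PM on May 19 in Adelaide.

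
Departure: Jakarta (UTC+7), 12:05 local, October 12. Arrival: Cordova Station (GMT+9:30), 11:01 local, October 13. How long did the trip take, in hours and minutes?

Cordova Station is 2:30 ahead of Jakarta.
Clock-face elapsed time (ignoring zones) is 22 hours 56 minutes.
Actual elapsed = 22 hours 56 minutes − 2:30 = 20 hours 26 minutes.

20 hours 26 minutes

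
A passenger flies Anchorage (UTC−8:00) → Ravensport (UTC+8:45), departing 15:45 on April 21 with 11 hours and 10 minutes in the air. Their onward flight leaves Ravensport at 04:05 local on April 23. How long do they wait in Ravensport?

Convert departure to UTC: 15:45 + 8:00 = 23:45 UTC on Apr 21.
Add 11 hours and 10 minutes flight time → 10:55 UTC (Apr 22).
Ravensport is UTC+8:45, so local arrival = 10:55 + 8:45 = 19:40 on Apr 22.
Layover = 04:05 − 19:40 (+1 day) = 8 hours 25 minutes.

8 hours 25 minutes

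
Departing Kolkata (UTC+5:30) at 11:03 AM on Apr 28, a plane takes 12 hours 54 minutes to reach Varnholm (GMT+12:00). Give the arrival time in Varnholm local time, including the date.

Convert departure to UTC: 11:03 AM − 5:30 = 5:33 AM UTC on Apr 28.
Add 12 hours 54 minutes travel time → 6:27 PM UTC.
Varnholm is UTC+12:00, so local arrival = 6:27 PM + 12:00 = 6:27 AM on Apr 29.

6:27 AM on April 29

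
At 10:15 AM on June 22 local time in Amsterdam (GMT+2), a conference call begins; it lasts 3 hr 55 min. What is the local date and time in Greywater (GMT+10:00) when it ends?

Convert start to UTC: 10:15 AM − 2:00 = 8:15 AM UTC on Jun 22.
Add 3 hours 55 minutes duration → 12:10 PM UTC.
Greywater is UTC+10:00, so local end time = 12:10 PM + 10:00 = 10:10 PM on Jun 22.

10:10 PM on June 22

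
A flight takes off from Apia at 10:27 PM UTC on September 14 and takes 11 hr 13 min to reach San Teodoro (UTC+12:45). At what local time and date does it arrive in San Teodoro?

Departure is given in UTC: 10:27 PM on Sep 14.
Add 11 hours 13 minutes → 9:40 AM UTC (Sep 15).
San Teodoro is UTC+12:45: 9:40 AM + 12:45 = 10:25 PM on Sep 15.

10:25 PM on September 15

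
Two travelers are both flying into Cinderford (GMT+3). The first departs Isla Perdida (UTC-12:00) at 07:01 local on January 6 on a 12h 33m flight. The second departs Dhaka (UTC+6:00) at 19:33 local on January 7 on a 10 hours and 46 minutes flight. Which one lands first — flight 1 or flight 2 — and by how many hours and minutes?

the first, by 16 hours 45 minutes

Flight 1 in UTC: 07:01 + 12:00 = 19:01 on Jan 6.
+12 hours and 33 minutes → arrive 07:34 UTC on Jan 7.
Flight 2 in UTC: 19:33 − 6:00 = 13:33 on Jan 7.
+10 hours 46 minutes → arrive 00:19 UTC on Jan 8.
Flight 1 lands earlier by 16 hours 45 minutes.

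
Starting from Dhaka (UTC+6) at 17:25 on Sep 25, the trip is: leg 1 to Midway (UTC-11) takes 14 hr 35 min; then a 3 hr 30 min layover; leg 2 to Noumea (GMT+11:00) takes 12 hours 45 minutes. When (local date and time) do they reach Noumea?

05:15 on September 27

Convert departure to UTC: 17:25 − 6:00 = 11:25 UTC on Sep 25.
Add 14 hours and 35 minutes leg 1 → 02:00 UTC (Sep 26).
Add 3 hours 30 minutes layover in Midway → 05:30 UTC.
Add 12 hours and 45 minutes leg 2 → 18:15 UTC.
Noumea is UTC+11:00, so local arrival = 18:15 + 11:00 = 05:15 on Sep 27.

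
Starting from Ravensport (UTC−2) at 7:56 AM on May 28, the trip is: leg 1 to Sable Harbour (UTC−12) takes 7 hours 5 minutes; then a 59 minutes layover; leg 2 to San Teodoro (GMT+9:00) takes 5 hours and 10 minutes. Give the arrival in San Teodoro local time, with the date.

8:10 AM on May 29

Convert departure to UTC: 7:56 AM + 2:00 = 9:56 AM UTC on May 28.
Add 7 hours 5 minutes leg 1 → 5:01 PM UTC.
Add 59 minutes layover in Sable Harbour → 6:00 PM UTC.
Add 5 hours and 10 minutes leg 2 → 11:10 PM UTC.
San Teodoro is UTC+9:00, so local arrival = 11:10 PM + 9:00 = 8:10 AM on May 29.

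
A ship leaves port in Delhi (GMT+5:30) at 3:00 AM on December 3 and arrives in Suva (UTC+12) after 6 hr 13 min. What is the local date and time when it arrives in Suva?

Suva is 6:30 ahead of Delhi.
After 6 hours 13 minutes it is 9:13 AM in Delhi.
Shift by the zone difference: 9:13 AM + 6:30 = 3:43 PM on Dec 3 in Suva.

3:43 PM on December 3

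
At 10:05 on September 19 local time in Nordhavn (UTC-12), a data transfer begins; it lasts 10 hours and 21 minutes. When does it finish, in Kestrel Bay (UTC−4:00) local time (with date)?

Kestrel Bay is 8:00 ahead of Nordhavn.
After 10 hours 21 minutes it is 20:26 in Nordhavn.
Shift by the zone difference: 20:26 + 8:00 = 04:26 on Sep 20 in Kestrel Bay.

04:26 on Sep 20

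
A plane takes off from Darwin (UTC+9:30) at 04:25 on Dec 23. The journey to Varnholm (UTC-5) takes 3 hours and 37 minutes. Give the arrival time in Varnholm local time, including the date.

17:32 on Dec 22

Convert departure to UTC: 04:25 − 9:30 = 18:55 UTC on Dec 22.
Add 3 hours 37 minutes travel time → 22:32 UTC.
Varnholm is UTC−5:00, so local arrival = 22:32 − 5:00 = 17:32 on Dec 22.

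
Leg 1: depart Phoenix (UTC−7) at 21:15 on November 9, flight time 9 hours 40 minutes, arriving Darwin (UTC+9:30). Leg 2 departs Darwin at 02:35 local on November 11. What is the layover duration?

3 hours 10 minutes

Convert departure to UTC: 21:15 + 7:00 = 04:15 UTC on Nov 10.
Add 9 hours 40 minutes flight time → 13:55 UTC.
Darwin is UTC+9:30, so local arrival = 13:55 + 9:30 = 23:25 on Nov 10.
Layover = 02:35 − 23:25 (+1 day) = 3 hours 10 minutes.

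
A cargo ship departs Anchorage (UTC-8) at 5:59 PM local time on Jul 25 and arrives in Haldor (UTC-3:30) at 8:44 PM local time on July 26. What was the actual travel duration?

Haldor is 4:30 ahead of Anchorage.
Clock-face elapsed time (ignoring zones) is 26 hours 45 minutes.
Actual elapsed = 26 hours 45 minutes − 4:30 = 22 hours 15 minutes.

22 hours 15 minutes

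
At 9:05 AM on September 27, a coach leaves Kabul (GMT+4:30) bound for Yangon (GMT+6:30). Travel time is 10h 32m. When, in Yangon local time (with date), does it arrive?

Convert departure to UTC: 9:05 AM − 4:30 = 4:35 AM UTC on Sep 27.
Add 10 hours 32 minutes travel time → 3:07 PM UTC.
Yangon is UTC+6:30, so local arrival = 3:07 PM + 6:30 = 9:37 PM on Sep 27.

9:37 PM on September 27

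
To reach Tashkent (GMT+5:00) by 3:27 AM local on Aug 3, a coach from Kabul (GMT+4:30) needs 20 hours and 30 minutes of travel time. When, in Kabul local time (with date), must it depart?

6:27 AM on August 2

Target arrival in UTC: 3:27 AM − 5:00 = 10:27 PM on Aug 2.
Subtract 20 hours 30 minutes → departure 1:57 AM UTC on Aug 2.
Kabul is UTC+4:30: 1:57 AM + 4:30 = 6:27 AM on Aug 2.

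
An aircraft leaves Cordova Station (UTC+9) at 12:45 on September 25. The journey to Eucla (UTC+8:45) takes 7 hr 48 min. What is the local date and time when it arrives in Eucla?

20:18 on September 25

Convert departure to UTC: 12:45 − 9:00 = 03:45 UTC on Sep 25.
Add 7 hours and 48 minutes travel time → 11:33 UTC.
Eucla is UTC+8:45, so local arrival = 11:33 + 8:45 = 20:18 on Sep 25.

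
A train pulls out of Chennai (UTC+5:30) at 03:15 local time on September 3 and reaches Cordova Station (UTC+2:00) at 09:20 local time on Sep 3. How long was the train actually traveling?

9 hours 35 minutes

Departure in UTC: 03:15 − 5:30 = 21:45 on Sep 2.
Arrival in UTC: 09:20 − 2:00 = 07:20 on Sep 3.
Elapsed = 07:20 − 21:45 (+1 day) = 9 hours 35 minutes.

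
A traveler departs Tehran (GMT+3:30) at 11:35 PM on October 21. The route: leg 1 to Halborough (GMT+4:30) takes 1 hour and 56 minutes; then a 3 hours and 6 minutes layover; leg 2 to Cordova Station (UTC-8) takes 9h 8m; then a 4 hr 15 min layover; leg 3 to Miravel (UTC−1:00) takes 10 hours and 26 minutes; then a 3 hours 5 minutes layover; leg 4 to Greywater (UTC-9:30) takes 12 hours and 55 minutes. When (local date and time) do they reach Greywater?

Convert departure to UTC: 11:35 PM − 3:30 = 8:05 PM UTC on Oct 21.
Add 1 hour 56 minutes leg 1 → 10:01 PM UTC.
Add 3 hours and 6 minutes layover in Halborough → 1:07 AM UTC (Oct 22).
Add 9 hours and 8 minutes leg 2 → 10:15 AM UTC.
Add 4 hours 15 minutes layover in Cordova Station → 2:30 PM UTC.
Add 10 hours 26 minutes leg 3 → 12:56 AM UTC (Oct 23).
Add 3 hours 5 minutes layover in Miravel → 4:01 AM UTC.
Add 12 hours 55 minutes leg 4 → 4:56 PM UTC.
Greywater is UTC−9:30, so local arrival = 4:56 PM − 9:30 = 7:26 AM on Oct 23.

7:26 AM on October 23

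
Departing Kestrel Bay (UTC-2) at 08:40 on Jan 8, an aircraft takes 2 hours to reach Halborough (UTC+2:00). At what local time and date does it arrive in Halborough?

14:40 on Jan 8

Halborough is 4:00 ahead of Kestrel Bay.
After 2 hours it is 10:40 in Kestrel Bay.
Shift by the zone difference: 10:40 + 4:00 = 14:40 on Jan 8 in Halborough.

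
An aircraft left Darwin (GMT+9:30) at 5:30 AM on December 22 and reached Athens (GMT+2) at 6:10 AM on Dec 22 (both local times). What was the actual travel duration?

Athens is 7:30 behind Darwin.
Clock-face elapsed time (ignoring zones) is 40 minutes.
Actual elapsed = 40 minutes + 7:30 = 8 hours 10 minutes.

8 hours 10 minutes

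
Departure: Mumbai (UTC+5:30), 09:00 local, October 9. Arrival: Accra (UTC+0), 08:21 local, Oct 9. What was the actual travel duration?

4 hours 51 minutes

Departure in UTC: 09:00 − 5:30 = 03:30 on Oct 9.
Arrival is already UTC: 08:21 on Oct 9.
Elapsed = 08:21 − 03:30 = 4 hours 51 minutes.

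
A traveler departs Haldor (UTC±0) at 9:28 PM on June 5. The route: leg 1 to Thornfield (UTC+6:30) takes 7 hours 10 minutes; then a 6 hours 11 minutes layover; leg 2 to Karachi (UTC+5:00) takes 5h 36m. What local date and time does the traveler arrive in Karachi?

9:25 PM on June 6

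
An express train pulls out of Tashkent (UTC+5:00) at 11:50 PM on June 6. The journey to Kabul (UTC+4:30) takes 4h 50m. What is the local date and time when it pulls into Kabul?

4:10 AM on June 7

Convert departure to UTC: 11:50 PM − 5:00 = 6:50 PM UTC on Jun 6.
Add 4 hours 50 minutes travel time → 11:40 PM UTC.
Kabul is UTC+4:30, so local arrival = 11:40 PM + 4:30 = 4:10 AM on Jun 7.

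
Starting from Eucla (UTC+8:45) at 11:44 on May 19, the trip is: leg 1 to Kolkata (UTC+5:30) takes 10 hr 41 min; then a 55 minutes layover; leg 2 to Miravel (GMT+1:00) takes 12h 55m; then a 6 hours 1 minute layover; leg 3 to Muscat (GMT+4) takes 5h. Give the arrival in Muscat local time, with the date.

Convert departure to UTC: 11:44 − 8:45 = 02:59 UTC on May 19.
Add 10 hours 41 minutes leg 1 → 13:40 UTC.
Add 55 minutes layover in Kolkata → 14:35 UTC.
Add 12 hours 55 minutes leg 2 → 03:30 UTC (May 20).
Add 6 hours 1 minute layover in Miravel → 09:31 UTC.
Add 5 hours leg 3 → 14:31 UTC.
Muscat is UTC+4:00, so local arrival = 14:31 + 4:00 = 18:31 on May 20.

18:31 on May 20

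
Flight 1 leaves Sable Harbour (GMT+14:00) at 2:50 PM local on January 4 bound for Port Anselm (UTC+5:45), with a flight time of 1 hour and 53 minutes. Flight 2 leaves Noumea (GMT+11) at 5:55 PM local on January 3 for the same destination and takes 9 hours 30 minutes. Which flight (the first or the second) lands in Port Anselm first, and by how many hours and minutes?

the second, by 10 hours 18 minutes

Flight 1 in UTC: 2:50 PM − 14:00 = 12:50 AM on Jan 4.
+1 hour 53 minutes → arrive 2:43 AM UTC on Jan 4.
Flight 2 in UTC: 5:55 PM − 11:00 = 6:55 AM on Jan 3.
+9 hours and 30 minutes → arrive 4:25 PM UTC on Jan 3.
Flight 2 lands earlier by 10 hours 18 minutes.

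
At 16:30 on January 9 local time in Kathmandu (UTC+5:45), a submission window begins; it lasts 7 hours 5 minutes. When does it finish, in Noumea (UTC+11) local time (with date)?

04:50 on Jan 10

Convert start to UTC: 16:30 − 5:45 = 10:45 UTC on Jan 9.
Add 7 hours 5 minutes duration → 17:50 UTC.
Noumea is UTC+11:00, so local end time = 17:50 + 11:00 = 04:50 on Jan 10.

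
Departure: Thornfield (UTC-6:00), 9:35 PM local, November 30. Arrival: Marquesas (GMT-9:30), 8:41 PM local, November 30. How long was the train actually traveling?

Departure in UTC: 9:35 PM + 6:00 = 3:35 AM on Dec 1.
Arrival in UTC: 8:41 PM + 9:30 = 6:11 AM on Dec 1.
Elapsed = 6:11 AM − 3:35 AM = 2 hours 36 minutes.

2 hours 36 minutes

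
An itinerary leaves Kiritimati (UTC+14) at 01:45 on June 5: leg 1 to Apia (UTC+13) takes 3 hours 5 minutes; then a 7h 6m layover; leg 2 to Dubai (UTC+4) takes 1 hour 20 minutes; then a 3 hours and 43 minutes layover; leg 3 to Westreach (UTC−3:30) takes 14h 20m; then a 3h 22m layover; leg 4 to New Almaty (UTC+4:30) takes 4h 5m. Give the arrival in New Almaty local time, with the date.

Convert departure to UTC: 01:45 − 14:00 = 11:45 UTC on Jun 4.
Add 3 hours and 5 minutes leg 1 → 14:50 UTC.
Add 7 hours and 6 minutes layover in Apia → 21:56 UTC.
Add 1 hour 20 minutes leg 2 → 23:16 UTC.
Add 3 hours and 43 minutes layover in Dubai → 02:59 UTC (Jun 5).
Add 14 hours and 20 minutes leg 3 → 17:19 UTC.
Add 3 hours and 22 minutes layover in Westreach → 20:41 UTC.
Add 4 hours 5 minutes leg 4 → 00:46 UTC (Jun 6).
New Almaty is UTC+4:30, so local arrival = 00:46 + 4:30 = 05:16 on Jun 6.

05:16 on June 6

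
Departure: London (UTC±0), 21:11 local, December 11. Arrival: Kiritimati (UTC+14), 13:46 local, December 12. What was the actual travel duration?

Departure is already UTC: 21:11 on Dec 11.
Arrival in UTC: 13:46 − 14:00 = 23:46 on Dec 11.
Elapsed = 23:46 − 21:11 = 2 hours 35 minutes.

2 hours 35 minutes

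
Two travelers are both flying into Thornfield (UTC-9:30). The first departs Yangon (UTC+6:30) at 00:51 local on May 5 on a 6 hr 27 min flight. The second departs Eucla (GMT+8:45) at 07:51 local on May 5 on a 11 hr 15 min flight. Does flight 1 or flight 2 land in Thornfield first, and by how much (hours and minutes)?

Flight 1 in UTC: 00:51 − 6:30 = 18:21 on May 4.
+6 hours 27 minutes → arrive 00:48 UTC on May 5.
Flight 2 in UTC: 07:51 − 8:45 = 23:06 on May 4.
+11 hours 15 minutes → arrive 10:21 UTC on May 5.
Flight 1 lands earlier by 9 hours 33 minutes.

the first, by 9 hours 33 minutes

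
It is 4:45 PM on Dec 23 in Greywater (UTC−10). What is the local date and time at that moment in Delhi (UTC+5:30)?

Delhi is 15:30 ahead of Greywater.
Shift by the zone difference: 4:45 PM + 15:30 = 8:15 AM on Dec 24 in Delhi.

8:15 AM on December 24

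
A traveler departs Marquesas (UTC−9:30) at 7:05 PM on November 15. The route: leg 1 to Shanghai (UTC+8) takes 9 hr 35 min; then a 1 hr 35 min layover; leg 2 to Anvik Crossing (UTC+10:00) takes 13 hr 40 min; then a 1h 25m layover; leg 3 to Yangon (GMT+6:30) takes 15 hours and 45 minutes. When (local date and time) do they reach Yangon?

Convert departure to UTC: 7:05 PM + 9:30 = 4:35 AM UTC on Nov 16.
Add 9 hours 35 minutes leg 1 → 2:10 PM UTC.
Add 1 hour 35 minutes layover in Shanghai → 3:45 PM UTC.
Add 13 hours 40 minutes leg 2 → 5:25 AM UTC (Nov 17).
Add 1 hour 25 minutes layover in Anvik Crossing → 6:50 AM UTC.
Add 15 hours and 45 minutes leg 3 → 10:35 PM UTC.
Yangon is UTC+6:30, so local arrival = 10:35 PM + 6:30 = 5:05 AM on Nov 18.

5:05 AM on November 18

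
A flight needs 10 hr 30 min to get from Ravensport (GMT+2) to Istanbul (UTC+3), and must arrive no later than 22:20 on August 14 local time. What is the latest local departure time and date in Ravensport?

10:50 on August 14

Target arrival in UTC: 22:20 − 3:00 = 19:20 on Aug 14.
Subtract 10 hours 30 minutes → departure 08:50 UTC on Aug 14.
Ravensport is UTC+2:00: 08:50 + 2:00 = 10:50 on Aug 14.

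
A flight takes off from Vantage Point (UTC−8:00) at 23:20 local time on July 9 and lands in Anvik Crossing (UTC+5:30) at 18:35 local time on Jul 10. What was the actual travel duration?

5 hours 45 minutes

Departure in UTC: 23:20 + 8:00 = 07:20 on Jul 10.
Arrival in UTC: 18:35 − 5:30 = 13:05 on Jul 10.
Elapsed = 13:05 − 07:20 = 5 hours 45 minutes.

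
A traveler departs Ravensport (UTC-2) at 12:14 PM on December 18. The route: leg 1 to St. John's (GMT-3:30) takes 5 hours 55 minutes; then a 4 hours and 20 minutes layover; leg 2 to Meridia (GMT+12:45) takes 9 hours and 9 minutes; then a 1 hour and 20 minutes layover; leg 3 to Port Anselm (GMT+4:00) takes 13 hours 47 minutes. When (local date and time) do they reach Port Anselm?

Convert departure to UTC: 12:14 PM + 2:00 = 2:14 PM UTC on Dec 18.
Add 5 hours and 55 minutes leg 1 → 8:09 PM UTC.
Add 4 hours 20 minutes layover in St. John's → 12:29 AM UTC (Dec 19).
Add 9 hours 9 minutes leg 2 → 9:38 AM UTC.
Add 1 hour and 20 minutes layover in Meridia → 10:58 AM UTC.
Add 13 hours and 47 minutes leg 3 → 12:45 AM UTC (Dec 20).
Port Anselm is UTC+4:00, so local arrival = 12:45 AM + 4:00 = 4:45 AM on Dec 20.

4:45 AM on December 20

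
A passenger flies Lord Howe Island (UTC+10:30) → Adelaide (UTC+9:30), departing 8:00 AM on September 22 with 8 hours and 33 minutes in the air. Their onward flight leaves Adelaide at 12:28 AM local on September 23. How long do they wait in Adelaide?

Convert departure to UTC: 8:00 AM − 10:30 = 9:30 PM UTC on Sep 21.
Add 8 hours and 33 minutes flight time → 6:03 AM UTC (Sep 22).
Adelaide is UTC+9:30, so local arrival = 6:03 AM + 9:30 = 3:33 PM on Sep 22.
Layover = 12:28 AM − 3:33 PM (+1 day) = 8 hours 55 minutes.

8 hours 55 minutes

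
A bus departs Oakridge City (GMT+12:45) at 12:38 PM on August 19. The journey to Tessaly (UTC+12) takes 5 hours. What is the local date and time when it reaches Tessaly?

4:53 PM on August 19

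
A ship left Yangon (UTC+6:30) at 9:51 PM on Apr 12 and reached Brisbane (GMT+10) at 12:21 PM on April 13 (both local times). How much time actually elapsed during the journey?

11 hours

Departure in UTC: 9:51 PM − 6:30 = 3:21 PM on Apr 12.
Arrival in UTC: 12:21 PM − 10:00 = 2:21 AM on Apr 13.
Elapsed = 2:21 AM − 3:21 PM (+1 day) = 11 hours.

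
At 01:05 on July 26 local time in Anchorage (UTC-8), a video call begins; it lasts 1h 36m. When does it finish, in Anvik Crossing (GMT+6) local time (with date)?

Convert start to UTC: 01:05 + 8:00 = 09:05 UTC on Jul 26.
Add 1 hour and 36 minutes duration → 10:41 UTC.
Anvik Crossing is UTC+6:00, so local end time = 10:41 + 6:00 = 16:41 on Jul 26.

16:41 on July 26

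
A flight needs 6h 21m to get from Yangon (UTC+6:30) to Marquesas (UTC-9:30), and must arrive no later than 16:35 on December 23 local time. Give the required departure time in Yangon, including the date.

02:14 on December 24

Target arrival in UTC: 16:35 + 9:30 = 02:05 on Dec 24.
Subtract 6 hours and 21 minutes → departure 19:44 UTC on Dec 23.
Yangon is UTC+6:30: 19:44 + 6:30 = 02:14 on Dec 24.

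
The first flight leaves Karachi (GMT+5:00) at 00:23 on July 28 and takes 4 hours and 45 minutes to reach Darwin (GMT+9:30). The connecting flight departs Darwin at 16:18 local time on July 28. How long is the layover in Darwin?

6 hours 40 minutes

Convert departure to UTC: 00:23 − 5:00 = 19:23 UTC on Jul 27.
Add 4 hours 45 minutes flight time → 00:08 UTC (Jul 28).
Darwin is UTC+9:30, so local arrival = 00:08 + 9:30 = 09:38 on Jul 28.
Layover = 16:18 − 09:38 = 6 hours 40 minutes.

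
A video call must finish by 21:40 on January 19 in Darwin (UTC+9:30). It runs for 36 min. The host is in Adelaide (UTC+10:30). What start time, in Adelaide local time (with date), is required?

22:04 on January 19

Target end time in UTC: 21:40 − 9:30 = 12:10 on Jan 19.
Subtract 36 minutes → start 11:34 UTC on Jan 19.
Adelaide is UTC+10:30: 11:34 + 10:30 = 22:04 on Jan 19.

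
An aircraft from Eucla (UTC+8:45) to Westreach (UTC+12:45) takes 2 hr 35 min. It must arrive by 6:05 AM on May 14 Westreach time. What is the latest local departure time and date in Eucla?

11:30 PM on May 13

Target arrival in UTC: 6:05 AM − 12:45 = 5:20 PM on May 13.
Subtract 2 hours and 35 minutes → departure 2:45 PM UTC on May 13.
Eucla is UTC+8:45: 2:45 PM + 8:45 = 11:30 PM on May 13.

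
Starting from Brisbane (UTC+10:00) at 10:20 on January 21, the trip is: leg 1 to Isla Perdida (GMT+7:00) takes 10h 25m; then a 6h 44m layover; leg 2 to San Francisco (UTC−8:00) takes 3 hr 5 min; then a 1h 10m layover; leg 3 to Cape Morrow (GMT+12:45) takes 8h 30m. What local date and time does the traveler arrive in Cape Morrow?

Convert departure to UTC: 10:20 − 10:00 = 00:20 UTC on Jan 21.
Add 10 hours and 25 minutes leg 1 → 10:45 UTC.
Add 6 hours and 44 minutes layover in Isla Perdida → 17:29 UTC.
Add 3 hours and 5 minutes leg 2 → 20:34 UTC.
Add 1 hour and 10 minutes layover in San Francisco → 21:44 UTC.
Add 8 hours and 30 minutes leg 3 → 06:14 UTC (Jan 22).
Cape Morrow is UTC+12:45, so local arrival = 06:14 + 12:45 = 18:59 on Jan 22.

18:59 on January 22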